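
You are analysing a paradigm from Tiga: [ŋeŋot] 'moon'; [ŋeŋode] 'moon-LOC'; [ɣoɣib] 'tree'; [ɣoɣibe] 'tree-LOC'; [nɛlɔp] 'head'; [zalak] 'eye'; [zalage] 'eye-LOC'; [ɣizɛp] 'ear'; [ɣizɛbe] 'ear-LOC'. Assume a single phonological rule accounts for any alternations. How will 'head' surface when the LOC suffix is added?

The root 'ear' surfaces as [ɣizɛp] and [ɣizɛbe], with a stem-final [p] ~ [b] alternation.
The stem 'tree' ([ɣoɣib], [ɣoɣibe]) shows [b] unchanged in both environments, so [b] cannot be basic with [p] derived in isolation.
Therefore /p/ is basic and [b] is derived by intervocalic voicing (voiceless stops become voiced between vowels).
The one attested form of 'head', [nɛlɔp], shows underlying /nɛlɔp/. Applying the same rule between vowels gives [nɛlɔbe].

[nɛlɔbe]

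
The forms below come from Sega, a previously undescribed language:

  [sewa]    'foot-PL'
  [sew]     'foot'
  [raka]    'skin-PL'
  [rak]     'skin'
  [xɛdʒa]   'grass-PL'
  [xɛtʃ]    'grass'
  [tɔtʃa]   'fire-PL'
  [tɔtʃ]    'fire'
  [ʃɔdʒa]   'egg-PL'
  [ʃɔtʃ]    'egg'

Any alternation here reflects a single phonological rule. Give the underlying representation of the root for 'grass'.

The stem for 'grass' ends in [dʒ] in [xɛdʒa] but [tʃ] in [xɛtʃ].
But 'fire' keeps [tʃ] in both environments ([tɔtʃa], [tɔtʃ]), so there is no rule changing /tʃ/ to [dʒ] before the PL suffix.
The alternation reflects word-final obstruent devoicing: voiced obstruents become voiceless word-finally. /dʒ/ is underlying.

/xɛdʒ/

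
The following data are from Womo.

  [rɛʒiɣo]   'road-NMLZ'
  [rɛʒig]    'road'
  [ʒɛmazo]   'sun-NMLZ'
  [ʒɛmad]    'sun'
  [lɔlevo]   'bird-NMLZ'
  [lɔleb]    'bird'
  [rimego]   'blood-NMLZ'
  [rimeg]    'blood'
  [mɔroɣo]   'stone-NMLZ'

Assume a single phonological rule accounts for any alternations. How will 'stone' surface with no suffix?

[mɔrog]

In [rɛʒiɣo] and [rɛʒig] the final segment of 'road' alternates: [ɣ] ~ [g].
But 'blood' keeps [g] in both environments ([rimego], [rimeg]), so there is no rule changing /g/ to [ɣ] before the NMLZ suffix.
So /ɣ/ is underlying, and a rule of word-final hardening — voiced fricatives become stops word-finally — gives [g].
From [mɔroɣo] the stem 'stone' is /mɔroɣ/; word-finally this yields [mɔrog].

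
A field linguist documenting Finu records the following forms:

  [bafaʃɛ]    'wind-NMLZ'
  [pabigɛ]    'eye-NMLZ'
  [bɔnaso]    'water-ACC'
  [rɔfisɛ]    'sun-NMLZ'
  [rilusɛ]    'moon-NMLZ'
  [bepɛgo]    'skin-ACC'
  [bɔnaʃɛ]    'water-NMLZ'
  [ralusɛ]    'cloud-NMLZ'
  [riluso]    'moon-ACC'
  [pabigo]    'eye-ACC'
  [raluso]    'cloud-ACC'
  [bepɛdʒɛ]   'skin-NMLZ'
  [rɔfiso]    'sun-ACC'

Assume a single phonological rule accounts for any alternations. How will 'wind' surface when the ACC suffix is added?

In [bɔnaso] and [bɔnaʃɛ] the final segment of 'water' alternates: [s] ~ [ʃ].
But 'sun' keeps [s] in both environments ([rɔfiso], [rɔfisɛ]), so there is no rule changing /s/ to [ʃ] before the NMLZ suffix.
The alternation reflects depalatalization: palato-alveolar /dʒ/ and /ʃ/ become [g] and [s] when no front vowel follows. /ʃ/ is underlying.
From [bafaʃɛ] the stem 'wind' is /bafaʃ/; when no front vowel follows this yields [bafaso].

[bafaso]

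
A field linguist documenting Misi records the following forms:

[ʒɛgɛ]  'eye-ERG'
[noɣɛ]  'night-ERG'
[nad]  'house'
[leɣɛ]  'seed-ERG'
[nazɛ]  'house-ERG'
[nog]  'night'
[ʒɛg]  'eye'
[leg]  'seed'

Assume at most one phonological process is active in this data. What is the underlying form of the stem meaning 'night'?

In [nog] and [noɣɛ] the final segment of 'night' alternates: [g] ~ [ɣ].
Compare 'eye', with invariant [g] in [ʒɛg] and [ʒɛgɛ]: an analysis with underlying /g/ and a rule producing [ɣ] before the ERG suffix would wrongly predict alternation here too.
The underlying segment must be /ɣ/; voiced fricatives become stops word-finally, yielding [g] there.
The underlying form of 'night' is therefore /noɣ/.

/noɣ/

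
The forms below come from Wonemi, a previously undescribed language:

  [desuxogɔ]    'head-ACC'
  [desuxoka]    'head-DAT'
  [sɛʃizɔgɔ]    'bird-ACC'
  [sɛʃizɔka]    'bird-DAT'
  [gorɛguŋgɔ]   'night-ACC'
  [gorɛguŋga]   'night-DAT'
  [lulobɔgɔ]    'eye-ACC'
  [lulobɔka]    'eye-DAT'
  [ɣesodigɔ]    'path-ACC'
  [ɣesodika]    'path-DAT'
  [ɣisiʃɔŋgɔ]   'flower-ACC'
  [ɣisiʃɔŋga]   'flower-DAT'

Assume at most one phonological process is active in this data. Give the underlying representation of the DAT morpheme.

/-ka/

The DAT suffix surfaces as [-ga] and [-ka], depending on the final segment of the stem.
By contrast the ACC suffix keeps its initial [g] throughout — that segment must be underlying.
The DAT suffix is therefore /-ka/ underlyingly, with post-nasal voicing: voiceless stops become voiced after a nasal.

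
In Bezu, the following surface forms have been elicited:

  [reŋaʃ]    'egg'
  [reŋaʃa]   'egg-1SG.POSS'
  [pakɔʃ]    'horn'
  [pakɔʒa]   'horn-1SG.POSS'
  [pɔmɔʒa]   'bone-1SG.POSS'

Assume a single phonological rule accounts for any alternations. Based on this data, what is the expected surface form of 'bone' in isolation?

The stem for 'horn' ends in [ʃ] in [pakɔʃ] but [ʒ] in [pakɔʒa].
If /ʃ/ were underlying and a rule turned it into [ʒ] before the 1SG.POSS suffix, 'egg' would also alternate; but it has [ʃ] in both [reŋaʃ] and [reŋaʃa].
The underlying segment must be /ʒ/; voiced obstruents become voiceless word-finally, yielding [ʃ] there.
From [pɔmɔʒa] the stem 'bone' is /pɔmɔʒ/; word-finally this yields [pɔmɔʃ].

[pɔmɔʃ]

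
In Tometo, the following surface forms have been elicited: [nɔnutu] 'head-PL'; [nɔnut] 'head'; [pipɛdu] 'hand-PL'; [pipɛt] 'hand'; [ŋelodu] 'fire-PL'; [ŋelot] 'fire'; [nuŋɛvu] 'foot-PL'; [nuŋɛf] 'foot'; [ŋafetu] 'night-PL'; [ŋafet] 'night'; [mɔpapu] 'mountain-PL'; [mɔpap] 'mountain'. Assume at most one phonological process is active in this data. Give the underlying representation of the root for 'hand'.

'hand' shows [d] ~ [t] at the end of the stem ([pipɛdu] vs [pipɛt]).
Compare 'night', with invariant [t] in [ŋafetu] and [ŋafet]: an analysis with underlying /t/ and a rule producing [d] before the PL suffix would wrongly predict alternation here too.
The underlying segment must be /d/; voiced obstruents become voiceless word-finally, yielding [t] there.

/pipɛd/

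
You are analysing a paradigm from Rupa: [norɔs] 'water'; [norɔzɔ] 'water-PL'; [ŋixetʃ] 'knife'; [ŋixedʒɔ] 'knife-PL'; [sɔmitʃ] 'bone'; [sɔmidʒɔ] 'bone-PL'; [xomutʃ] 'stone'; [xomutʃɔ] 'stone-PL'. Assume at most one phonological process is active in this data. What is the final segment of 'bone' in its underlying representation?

/dʒ/

The stem for 'bone' ends in [tʃ] in [sɔmitʃ] but [dʒ] in [sɔmidʒɔ].
But 'stone' keeps [tʃ] in both environments ([xomutʃ], [xomutʃɔ]), so there is no rule changing /tʃ/ to [dʒ] before the PL suffix.
So /dʒ/ is underlying, and a rule of word-final obstruent devoicing — voiced obstruents become voiceless word-finally — gives [tʃ].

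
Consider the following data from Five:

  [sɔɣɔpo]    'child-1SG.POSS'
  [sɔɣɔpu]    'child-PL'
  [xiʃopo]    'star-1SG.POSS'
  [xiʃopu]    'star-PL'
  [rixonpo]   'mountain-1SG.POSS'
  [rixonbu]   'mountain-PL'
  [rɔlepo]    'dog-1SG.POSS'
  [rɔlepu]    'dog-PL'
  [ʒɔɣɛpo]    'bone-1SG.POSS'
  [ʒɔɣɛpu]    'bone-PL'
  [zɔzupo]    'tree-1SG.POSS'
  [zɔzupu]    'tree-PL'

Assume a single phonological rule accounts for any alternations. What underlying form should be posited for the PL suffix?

The PL morpheme has two allomorphs, [-bu] and [-pu].
The 1SG.POSS suffix, which begins with [p], is invariant after every stem; so [p] is not altered by any rule here.
The PL suffix is therefore /-bu/ underlyingly, with post-vocalic devoicing: voiced stops become voiceless after a vowel.

/-bu/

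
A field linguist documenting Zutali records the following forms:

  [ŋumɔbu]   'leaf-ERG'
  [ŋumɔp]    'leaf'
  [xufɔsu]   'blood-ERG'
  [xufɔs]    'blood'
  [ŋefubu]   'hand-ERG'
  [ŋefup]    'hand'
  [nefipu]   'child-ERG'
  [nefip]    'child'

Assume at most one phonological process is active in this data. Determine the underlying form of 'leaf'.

/ŋumɔb/

The stem for 'leaf' ends in [b] in [ŋumɔbu] but [p] in [ŋumɔp].
Compare 'child', with invariant [p] in [nefipu] and [nefip]: an analysis with underlying /p/ and a rule producing [b] before the ERG suffix would wrongly predict alternation here too.
The alternation reflects word-final obstruent devoicing: voiced obstruents become voiceless word-finally. /b/ is underlying.
The underlying form of 'leaf' is therefore /ŋumɔb/.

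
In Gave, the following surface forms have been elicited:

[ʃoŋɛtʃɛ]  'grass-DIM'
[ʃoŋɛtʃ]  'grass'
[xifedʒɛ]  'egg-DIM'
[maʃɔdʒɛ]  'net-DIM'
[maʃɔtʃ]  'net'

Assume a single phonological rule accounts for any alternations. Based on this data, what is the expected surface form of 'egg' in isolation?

[xifetʃ]

The stem for 'net' ends in [dʒ] in [maʃɔdʒɛ] but [tʃ] in [maʃɔtʃ].
But 'grass' keeps [tʃ] in both environments ([ʃoŋɛtʃɛ], [ʃoŋɛtʃ]), so there is no rule changing /tʃ/ to [dʒ] before the DIM suffix.
The alternation reflects word-final obstruent devoicing: voiced obstruents become voiceless word-finally. /dʒ/ is underlying.
The one attested form of 'egg', [xifedʒɛ], shows underlying /xifedʒ/. Applying the same rule word-finally gives [xifetʃ].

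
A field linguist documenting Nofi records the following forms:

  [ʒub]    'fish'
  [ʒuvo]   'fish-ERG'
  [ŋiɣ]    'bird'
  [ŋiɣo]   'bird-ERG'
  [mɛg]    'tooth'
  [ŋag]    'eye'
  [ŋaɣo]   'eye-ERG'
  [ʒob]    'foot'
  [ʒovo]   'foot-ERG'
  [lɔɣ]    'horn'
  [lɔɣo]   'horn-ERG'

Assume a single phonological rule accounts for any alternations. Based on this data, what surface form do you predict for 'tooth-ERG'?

[mɛɣo]

The root 'eye' surfaces as [ŋag] and [ŋaɣo], with a stem-final [g] ~ [ɣ] alternation.
If /ɣ/ were underlying and a rule turned it into [g] in isolation, 'bird' would also alternate; but it has [ɣ] in both [ŋiɣ] and [ŋiɣo].
Therefore /g/ is basic and [ɣ] is derived by intervocalic spirantization (voiced stops become fricatives between vowels).
The one attested form of 'tooth', [mɛg], shows underlying /mɛg/. Applying the same rule between vowels gives [mɛɣo].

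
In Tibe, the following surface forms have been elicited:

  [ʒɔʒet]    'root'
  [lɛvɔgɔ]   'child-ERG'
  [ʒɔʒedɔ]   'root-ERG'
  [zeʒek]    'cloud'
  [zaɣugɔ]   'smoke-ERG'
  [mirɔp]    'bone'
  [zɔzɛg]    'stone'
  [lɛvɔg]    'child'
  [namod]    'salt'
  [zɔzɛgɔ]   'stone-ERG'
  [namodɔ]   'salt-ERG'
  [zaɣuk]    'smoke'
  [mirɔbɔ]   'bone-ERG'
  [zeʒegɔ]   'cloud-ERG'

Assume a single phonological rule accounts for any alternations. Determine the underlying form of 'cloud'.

'cloud' shows [k] ~ [g] at the end of the stem ([zeʒek] vs [zeʒegɔ]).
Compare 'stone', with invariant [g] in [zɔzɛg] and [zɔzɛgɔ]: an analysis with underlying /g/ and a rule producing [k] in isolation would wrongly predict alternation here too.
Therefore /k/ is basic and [g] is derived by intervocalic voicing (voiceless stops become voiced between vowels).

/zeʒek/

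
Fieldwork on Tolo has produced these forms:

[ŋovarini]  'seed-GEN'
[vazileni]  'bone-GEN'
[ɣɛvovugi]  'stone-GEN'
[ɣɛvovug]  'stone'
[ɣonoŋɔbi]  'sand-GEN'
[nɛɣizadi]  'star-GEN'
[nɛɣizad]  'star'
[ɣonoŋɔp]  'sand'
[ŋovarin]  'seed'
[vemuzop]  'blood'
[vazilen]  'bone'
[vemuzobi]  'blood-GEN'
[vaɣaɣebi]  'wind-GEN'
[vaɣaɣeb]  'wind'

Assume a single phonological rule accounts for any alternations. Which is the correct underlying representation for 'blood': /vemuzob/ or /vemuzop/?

/vemuzop/

In [vemuzop] and [vemuzobi] the final segment of 'blood' alternates: [p] ~ [b].
Compare 'wind', with invariant [b] in [vaɣaɣeb] and [vaɣaɣebi]: an analysis with underlying /b/ and a rule producing [p] in isolation would wrongly predict alternation here too.
The alternation reflects intervocalic voicing: voiceless stops become voiced between vowels. /p/ is underlying.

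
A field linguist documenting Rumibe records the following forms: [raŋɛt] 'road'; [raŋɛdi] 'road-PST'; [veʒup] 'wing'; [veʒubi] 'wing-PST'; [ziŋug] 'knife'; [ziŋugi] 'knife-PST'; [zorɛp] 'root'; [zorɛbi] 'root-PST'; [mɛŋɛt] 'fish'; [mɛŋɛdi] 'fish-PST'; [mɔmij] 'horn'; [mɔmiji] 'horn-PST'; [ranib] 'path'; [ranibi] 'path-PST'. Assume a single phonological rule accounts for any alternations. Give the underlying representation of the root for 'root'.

/zorɛp/

The stem for 'root' ends in [p] in [zorɛp] but [b] in [zorɛbi].
The stem 'path' ([ranib], [ranibi]) shows [b] unchanged in both environments, so [b] cannot be basic with [p] derived in isolation.
Therefore /p/ is basic and [b] is derived by intervocalic voicing (voiceless stops become voiced between vowels).
So 'root' = /zorɛp/.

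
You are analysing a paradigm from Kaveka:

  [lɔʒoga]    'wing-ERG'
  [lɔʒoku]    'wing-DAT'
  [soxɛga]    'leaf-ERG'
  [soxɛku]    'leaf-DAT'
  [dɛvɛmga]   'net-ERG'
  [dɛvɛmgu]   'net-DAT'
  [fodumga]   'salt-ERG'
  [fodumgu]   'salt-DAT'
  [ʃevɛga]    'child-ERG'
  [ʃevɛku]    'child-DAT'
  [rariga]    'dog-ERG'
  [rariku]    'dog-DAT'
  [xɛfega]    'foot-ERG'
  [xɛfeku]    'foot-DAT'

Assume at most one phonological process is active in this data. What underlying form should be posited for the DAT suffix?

The DAT morpheme has two allomorphs, [-gu] and [-ku].
By contrast the ERG suffix keeps its initial [g] throughout — that segment must be underlying.
The DAT suffix is therefore /-ku/ underlyingly, with post-nasal voicing: voiceless stops become voiced after a nasal.

/-ku/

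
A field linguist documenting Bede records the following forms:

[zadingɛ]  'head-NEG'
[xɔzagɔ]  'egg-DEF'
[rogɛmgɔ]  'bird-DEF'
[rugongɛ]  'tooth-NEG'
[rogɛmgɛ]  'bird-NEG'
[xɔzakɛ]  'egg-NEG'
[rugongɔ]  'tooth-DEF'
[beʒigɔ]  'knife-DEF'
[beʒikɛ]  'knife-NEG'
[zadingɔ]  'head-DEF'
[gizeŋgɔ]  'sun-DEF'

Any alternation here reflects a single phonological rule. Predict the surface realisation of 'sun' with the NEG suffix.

[gizeŋgɛ]

The NEG morpheme has two allomorphs, [-gɛ] and [-kɛ].
The DEF suffix, which begins with [g], is invariant after every stem; so [g] is not altered by any rule here.
So the underlying form is /-kɛ/, and voiceless stops become voiced after a nasal.
After 'sun', which ends in a nasal, the suffix surfaces as [-gɛ], giving [gizeŋgɛ].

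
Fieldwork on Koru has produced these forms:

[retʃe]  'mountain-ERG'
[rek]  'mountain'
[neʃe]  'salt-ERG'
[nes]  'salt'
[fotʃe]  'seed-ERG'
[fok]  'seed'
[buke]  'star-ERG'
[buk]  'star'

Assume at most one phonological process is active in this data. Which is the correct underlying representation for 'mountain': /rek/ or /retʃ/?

/retʃ/

'mountain' shows [tʃ] ~ [k] at the end of the stem ([retʃe] vs [rek]).
The stem 'star' ([buke], [buk]) shows [k] unchanged in both environments, so [k] cannot be basic with [tʃ] derived before the ERG suffix.
So /tʃ/ is underlying, and a rule of depalatalization — palato-alveolar /tʃ/ and /ʃ/ become [k] and [s] when no front vowel follows — gives [k].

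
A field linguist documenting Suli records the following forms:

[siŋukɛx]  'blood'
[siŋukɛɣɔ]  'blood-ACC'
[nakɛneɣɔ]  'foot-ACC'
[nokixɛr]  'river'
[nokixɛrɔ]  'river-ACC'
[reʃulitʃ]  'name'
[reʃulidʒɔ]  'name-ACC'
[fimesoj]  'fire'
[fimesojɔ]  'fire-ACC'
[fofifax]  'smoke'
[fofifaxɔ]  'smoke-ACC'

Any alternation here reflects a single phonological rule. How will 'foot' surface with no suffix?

In [siŋukɛx] and [siŋukɛɣɔ] the final segment of 'blood' alternates: [x] ~ [ɣ].
The stem 'smoke' ([fofifax], [fofifaxɔ]) shows [x] unchanged in both environments, so [x] cannot be basic with [ɣ] derived before the ACC suffix.
The underlying segment must be /ɣ/; voiced obstruents become voiceless word-finally, yielding [x] there.
The one attested form of 'foot', [nakɛneɣɔ], shows underlying /nakɛneɣ/. Applying the same rule word-finally gives [nakɛnex].

[nakɛnex]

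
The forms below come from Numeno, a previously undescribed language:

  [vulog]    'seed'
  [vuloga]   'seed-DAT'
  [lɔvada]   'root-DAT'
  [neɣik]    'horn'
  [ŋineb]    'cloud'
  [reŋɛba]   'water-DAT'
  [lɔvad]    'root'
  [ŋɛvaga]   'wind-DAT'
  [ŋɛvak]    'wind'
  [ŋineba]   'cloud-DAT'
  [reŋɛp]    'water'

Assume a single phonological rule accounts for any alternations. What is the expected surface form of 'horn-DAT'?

The root 'wind' surfaces as [ŋɛvaga] and [ŋɛvak], with a stem-final [g] ~ [k] alternation.
Compare 'seed', with invariant [g] in [vuloga] and [vulog]: an analysis with underlying /g/ and a rule producing [k] in isolation would wrongly predict alternation here too.
The alternation reflects intervocalic voicing: voiceless stops become voiced between vowels. /k/ is underlying.
The one attested form of 'horn', [neɣik], shows underlying /neɣik/. Applying the same rule between vowels gives [neɣiga].

[neɣiga]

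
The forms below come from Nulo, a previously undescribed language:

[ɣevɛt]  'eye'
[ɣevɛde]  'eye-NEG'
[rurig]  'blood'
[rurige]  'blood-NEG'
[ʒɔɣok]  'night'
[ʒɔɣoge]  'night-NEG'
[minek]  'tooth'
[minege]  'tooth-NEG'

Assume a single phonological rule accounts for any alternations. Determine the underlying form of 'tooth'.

/minek/

The stem for 'tooth' ends in [k] in [minek] but [g] in [minege].
The stem 'blood' ([rurig], [rurige]) shows [g] unchanged in both environments, so [g] cannot be basic with [k] derived in isolation.
The underlying segment must be /k/; voiceless stops become voiced between vowels, yielding [g] there.
Hence 'tooth' is /minek/ underlyingly.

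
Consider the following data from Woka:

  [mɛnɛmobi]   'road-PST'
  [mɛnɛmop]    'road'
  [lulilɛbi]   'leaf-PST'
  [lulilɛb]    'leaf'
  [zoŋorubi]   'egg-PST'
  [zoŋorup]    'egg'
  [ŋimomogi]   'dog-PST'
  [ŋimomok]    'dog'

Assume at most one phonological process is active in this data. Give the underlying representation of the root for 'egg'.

The root 'egg' surfaces as [zoŋorubi] and [zoŋorup], with a stem-final [b] ~ [p] alternation.
If /b/ were underlying and a rule turned it into [p] in isolation, 'leaf' would also alternate; but it has [b] in both [lulilɛbi] and [lulilɛb].
The alternation reflects intervocalic voicing: voiceless stops become voiced between vowels. /p/ is underlying.
Hence 'egg' is /zoŋorup/ underlyingly.

/zoŋorup/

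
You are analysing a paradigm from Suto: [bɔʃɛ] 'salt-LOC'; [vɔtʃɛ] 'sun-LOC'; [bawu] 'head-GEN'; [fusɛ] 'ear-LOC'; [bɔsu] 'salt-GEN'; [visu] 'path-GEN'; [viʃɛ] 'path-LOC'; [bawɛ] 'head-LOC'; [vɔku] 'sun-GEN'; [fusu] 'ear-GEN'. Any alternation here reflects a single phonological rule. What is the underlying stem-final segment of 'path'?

/ʃ/

'path' shows [s] ~ [ʃ] at the end of the stem ([visu] vs [viʃɛ]).
But 'ear' keeps [s] in both environments ([fusu], [fusɛ]), so there is no rule changing /s/ to [ʃ] before the LOC suffix.
The alternation reflects depalatalization: palato-alveolar /tʃ/ and /ʃ/ become [k] and [s] when no front vowel follows. /ʃ/ is underlying.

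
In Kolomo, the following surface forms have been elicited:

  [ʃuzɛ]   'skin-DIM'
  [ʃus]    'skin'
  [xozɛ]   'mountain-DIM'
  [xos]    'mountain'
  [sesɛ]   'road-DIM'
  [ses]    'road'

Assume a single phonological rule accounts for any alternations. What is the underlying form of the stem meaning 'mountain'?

'mountain' shows [z] ~ [s] at the end of the stem ([xozɛ] vs [xos]).
But 'road' keeps [s] in both environments ([sesɛ], [ses]), so there is no rule changing /s/ to [z] before the DIM suffix.
The underlying segment must be /z/; voiced obstruents become voiceless word-finally, yielding [s] there.

/xoz/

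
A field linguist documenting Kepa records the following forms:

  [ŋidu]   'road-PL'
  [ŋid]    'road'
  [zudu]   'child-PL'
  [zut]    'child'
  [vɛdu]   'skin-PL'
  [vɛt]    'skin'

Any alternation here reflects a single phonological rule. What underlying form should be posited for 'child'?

'child' shows [d] ~ [t] at the end of the stem ([zudu] vs [zut]).
Compare 'road', with invariant [d] in [ŋidu] and [ŋid]: an analysis with underlying /d/ and a rule producing [t] in isolation would wrongly predict alternation here too.
The underlying segment must be /t/; voiceless stops become voiced between vowels, yielding [d] there.
Hence 'child' is /zut/ underlyingly.

/zut/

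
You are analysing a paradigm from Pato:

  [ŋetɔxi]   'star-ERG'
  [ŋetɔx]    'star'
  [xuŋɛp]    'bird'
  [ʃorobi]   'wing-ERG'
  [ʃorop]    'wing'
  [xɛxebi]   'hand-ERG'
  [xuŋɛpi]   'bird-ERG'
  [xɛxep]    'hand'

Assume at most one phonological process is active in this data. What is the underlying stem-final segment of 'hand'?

'hand' shows [b] ~ [p] at the end of the stem ([xɛxebi] vs [xɛxep]).
If /p/ were underlying and a rule turned it into [b] before the ERG suffix, 'bird' would also alternate; but it has [p] in both [xuŋɛpi] and [xuŋɛp].
Therefore /b/ is basic and [p] is derived by word-final obstruent devoicing (voiced obstruents become voiceless word-finally).

/b/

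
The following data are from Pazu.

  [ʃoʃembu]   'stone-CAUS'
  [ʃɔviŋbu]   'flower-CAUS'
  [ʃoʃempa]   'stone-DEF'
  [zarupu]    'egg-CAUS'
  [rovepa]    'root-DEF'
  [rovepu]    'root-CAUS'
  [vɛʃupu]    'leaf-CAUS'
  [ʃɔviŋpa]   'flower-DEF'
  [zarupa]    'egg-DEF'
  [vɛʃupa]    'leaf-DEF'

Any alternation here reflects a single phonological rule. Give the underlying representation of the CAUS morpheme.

The CAUS suffix surfaces as [-bu] and [-pu], depending on the final segment of the stem.
The DEF suffix, which begins with [p], is invariant after every stem; so [p] is not altered by any rule here.
The CAUS suffix is therefore /-bu/ underlyingly, with post-vocalic devoicing: voiced stops become voiceless after a vowel.

/-bu/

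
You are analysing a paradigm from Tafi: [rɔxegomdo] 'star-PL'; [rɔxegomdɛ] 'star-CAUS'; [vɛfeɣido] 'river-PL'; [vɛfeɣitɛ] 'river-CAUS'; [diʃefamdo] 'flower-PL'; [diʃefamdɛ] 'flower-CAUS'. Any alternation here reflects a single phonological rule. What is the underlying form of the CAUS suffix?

/-tɛ/

The CAUS morpheme has two allomorphs, [-dɛ] and [-tɛ].
The PL suffix, which begins with [d], is invariant after every stem; so [d] is not altered by any rule here.
The CAUS suffix is therefore /-tɛ/ underlyingly, with post-nasal voicing: voiceless stops become voiced after a nasal.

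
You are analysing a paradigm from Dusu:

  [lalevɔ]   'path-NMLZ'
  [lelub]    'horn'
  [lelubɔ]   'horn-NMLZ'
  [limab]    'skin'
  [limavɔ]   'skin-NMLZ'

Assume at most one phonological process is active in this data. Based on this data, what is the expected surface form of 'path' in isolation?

[laleb]

'skin' shows [b] ~ [v] at the end of the stem ([limab] vs [limavɔ]).
Compare 'horn', with invariant [b] in [lelub] and [lelubɔ]: an analysis with underlying /b/ and a rule producing [v] before the NMLZ suffix would wrongly predict alternation here too.
The alternation reflects word-final hardening: voiced fricatives become stops word-finally. /v/ is underlying.
From [lalevɔ] the stem 'path' is /lalev/; word-finally this yields [laleb].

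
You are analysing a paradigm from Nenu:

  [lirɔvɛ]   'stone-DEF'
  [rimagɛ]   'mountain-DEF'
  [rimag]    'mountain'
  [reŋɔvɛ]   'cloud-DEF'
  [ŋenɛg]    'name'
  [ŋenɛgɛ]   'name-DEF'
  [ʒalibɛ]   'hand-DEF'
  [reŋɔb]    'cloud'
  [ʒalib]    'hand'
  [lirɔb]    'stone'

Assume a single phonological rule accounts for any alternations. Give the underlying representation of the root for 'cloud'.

The root 'cloud' surfaces as [reŋɔb] and [reŋɔvɛ], with a stem-final [b] ~ [v] alternation.
If /b/ were underlying and a rule turned it into [v] before the DEF suffix, 'hand' would also alternate; but it has [b] in both [ʒalib] and [ʒalibɛ].
The underlying segment must be /v/; voiced fricatives become stops word-finally, yielding [b] there.
Hence 'cloud' is /reŋɔv/ underlyingly.

/reŋɔv/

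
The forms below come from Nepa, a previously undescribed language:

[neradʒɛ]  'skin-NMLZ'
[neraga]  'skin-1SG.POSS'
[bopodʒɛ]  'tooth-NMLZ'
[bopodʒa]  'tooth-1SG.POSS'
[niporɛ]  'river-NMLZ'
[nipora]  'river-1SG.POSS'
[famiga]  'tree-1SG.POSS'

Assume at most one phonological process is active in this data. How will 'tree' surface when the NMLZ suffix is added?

'skin' shows [dʒ] ~ [g] at the end of the stem ([neradʒɛ] vs [neraga]).
But 'tooth' keeps [dʒ] in both environments ([bopodʒɛ], [bopodʒa]), so there is no rule changing /dʒ/ to [g] before the 1SG.POSS suffix.
So /g/ is underlying, and a rule of palatalization before a front vowel — /g/ becomes palato-alveolar [dʒ] before a front vowel — gives [dʒ].
The one attested form of 'tree', [famiga], shows underlying /famig/. Applying the same rule before a front vowel gives [famidʒɛ].

[famidʒɛ]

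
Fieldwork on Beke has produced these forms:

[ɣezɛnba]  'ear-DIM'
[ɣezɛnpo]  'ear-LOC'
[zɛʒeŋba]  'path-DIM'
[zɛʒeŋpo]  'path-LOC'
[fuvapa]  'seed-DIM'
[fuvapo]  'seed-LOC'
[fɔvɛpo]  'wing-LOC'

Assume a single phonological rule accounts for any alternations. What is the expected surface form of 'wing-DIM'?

[fɔvɛpa]

The DIM suffix surfaces as [-ba] and [-pa], depending on the final segment of the stem.
By contrast the LOC suffix keeps its initial [p] throughout — that segment must be underlying.
So the underlying form is /-ba/, and voiced stops become voiceless after a vowel.
After 'wing', which ends in a vowel, the suffix surfaces as [-pa], giving [fɔvɛpa].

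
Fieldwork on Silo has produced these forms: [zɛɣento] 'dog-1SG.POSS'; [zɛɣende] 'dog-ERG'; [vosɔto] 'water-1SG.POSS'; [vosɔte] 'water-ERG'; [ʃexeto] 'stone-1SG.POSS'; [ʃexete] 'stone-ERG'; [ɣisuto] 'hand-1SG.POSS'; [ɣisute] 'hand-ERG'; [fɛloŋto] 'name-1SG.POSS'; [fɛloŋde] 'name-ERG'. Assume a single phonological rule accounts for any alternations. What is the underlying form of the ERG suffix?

The ERG suffix surfaces as [-de] and [-te], depending on the final segment of the stem.
By contrast the 1SG.POSS suffix keeps its initial [t] throughout — that segment must be underlying.
The ERG suffix is therefore /-de/ underlyingly, with post-vocalic devoicing: voiced stops become voiceless after a vowel.

/-de/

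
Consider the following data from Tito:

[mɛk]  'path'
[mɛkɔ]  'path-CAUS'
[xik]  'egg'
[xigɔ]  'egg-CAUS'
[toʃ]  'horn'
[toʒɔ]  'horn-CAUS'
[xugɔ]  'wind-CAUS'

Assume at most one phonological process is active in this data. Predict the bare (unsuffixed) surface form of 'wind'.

[xuk]

The stem for 'egg' ends in [k] in [xik] but [g] in [xigɔ].
But 'path' keeps [k] in both environments ([mɛk], [mɛkɔ]), so there is no rule changing /k/ to [g] before the CAUS suffix.
The alternation reflects word-final obstruent devoicing: voiced obstruents become voiceless word-finally. /g/ is underlying.
From [xugɔ] the stem 'wind' is /xug/; word-finally this yields [xuk].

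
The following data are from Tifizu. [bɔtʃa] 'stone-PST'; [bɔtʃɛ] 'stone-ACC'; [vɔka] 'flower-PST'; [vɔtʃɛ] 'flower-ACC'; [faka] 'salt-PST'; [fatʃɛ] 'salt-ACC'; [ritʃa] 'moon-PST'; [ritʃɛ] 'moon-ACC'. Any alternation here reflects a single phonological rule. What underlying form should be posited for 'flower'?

/vɔk/

In [vɔka] and [vɔtʃɛ] the final segment of 'flower' alternates: [k] ~ [tʃ].
Compare 'moon', with invariant [tʃ] in [ritʃa] and [ritʃɛ]: an analysis with underlying /tʃ/ and a rule producing [k] before the PST suffix would wrongly predict alternation here too.
The alternation reflects palatalization before a front vowel: /k/ becomes palato-alveolar [tʃ] before a front vowel. /k/ is underlying.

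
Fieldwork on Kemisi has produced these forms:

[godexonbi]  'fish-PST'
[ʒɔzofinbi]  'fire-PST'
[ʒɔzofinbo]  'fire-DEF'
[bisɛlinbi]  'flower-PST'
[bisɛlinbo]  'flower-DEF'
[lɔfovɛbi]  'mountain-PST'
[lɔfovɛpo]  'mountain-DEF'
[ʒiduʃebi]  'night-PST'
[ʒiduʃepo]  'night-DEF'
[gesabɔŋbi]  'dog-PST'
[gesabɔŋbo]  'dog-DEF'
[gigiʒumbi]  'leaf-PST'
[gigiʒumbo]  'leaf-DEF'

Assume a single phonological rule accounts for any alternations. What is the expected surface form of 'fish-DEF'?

[godexonbo]

The DEF suffix surfaces as [-bo] and [-po], depending on the final segment of the stem.
The PST suffix, which begins with [b], is invariant after every stem; so [b] is not altered by any rule here.
The DEF suffix is therefore /-po/ underlyingly, with post-nasal voicing: voiceless stops become voiced after a nasal.
After 'fish', which ends in a nasal, the suffix surfaces as [-bo], giving [godexonbo].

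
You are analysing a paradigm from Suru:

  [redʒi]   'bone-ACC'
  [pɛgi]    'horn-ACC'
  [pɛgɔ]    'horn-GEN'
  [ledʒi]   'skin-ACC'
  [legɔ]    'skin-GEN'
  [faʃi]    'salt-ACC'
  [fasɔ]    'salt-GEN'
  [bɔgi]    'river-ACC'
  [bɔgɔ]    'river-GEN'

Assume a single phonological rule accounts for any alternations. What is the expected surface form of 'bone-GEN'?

[regɔ]

In [ledʒi] and [legɔ] the final segment of 'skin' alternates: [dʒ] ~ [g].
But 'river' keeps [g] in both environments ([bɔgi], [bɔgɔ]), so there is no rule changing /g/ to [dʒ] before the ACC suffix.
The alternation reflects depalatalization: palato-alveolar /dʒ/ and /ʃ/ become [g] and [s] when no front vowel follows. /dʒ/ is underlying.
From [redʒi] the stem 'bone' is /redʒ/; when no front vowel follows this yields [regɔ].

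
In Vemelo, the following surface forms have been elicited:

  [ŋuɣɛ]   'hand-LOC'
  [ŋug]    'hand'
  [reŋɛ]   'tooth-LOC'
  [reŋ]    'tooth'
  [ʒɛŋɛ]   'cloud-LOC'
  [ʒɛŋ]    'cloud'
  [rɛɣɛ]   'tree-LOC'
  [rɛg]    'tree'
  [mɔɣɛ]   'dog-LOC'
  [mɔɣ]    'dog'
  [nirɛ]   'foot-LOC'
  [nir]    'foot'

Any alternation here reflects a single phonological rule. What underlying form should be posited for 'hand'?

The stem for 'hand' ends in [ɣ] in [ŋuɣɛ] but [g] in [ŋug].
But 'dog' keeps [ɣ] in both environments ([mɔɣɛ], [mɔɣ]), so there is no rule changing /ɣ/ to [g] in isolation.
So /g/ is underlying, and a rule of intervocalic spirantization — voiced stops become fricatives between vowels — gives [ɣ].

/ŋug/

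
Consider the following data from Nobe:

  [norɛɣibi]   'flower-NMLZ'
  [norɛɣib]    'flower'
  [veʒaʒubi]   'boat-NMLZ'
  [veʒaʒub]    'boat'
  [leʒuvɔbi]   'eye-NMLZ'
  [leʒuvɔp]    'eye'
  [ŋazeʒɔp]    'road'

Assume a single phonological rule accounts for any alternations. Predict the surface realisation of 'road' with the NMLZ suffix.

[ŋazeʒɔbi]

The stem for 'eye' ends in [b] in [leʒuvɔbi] but [p] in [leʒuvɔp].
But 'flower' keeps [b] in both environments ([norɛɣibi], [norɛɣib]), so there is no rule changing /b/ to [p] in isolation.
Therefore /p/ is basic and [b] is derived by intervocalic voicing (voiceless stops become voiced between vowels).
The one attested form of 'road', [ŋazeʒɔp], shows underlying /ŋazeʒɔp/. Applying the same rule between vowels gives [ŋazeʒɔbi].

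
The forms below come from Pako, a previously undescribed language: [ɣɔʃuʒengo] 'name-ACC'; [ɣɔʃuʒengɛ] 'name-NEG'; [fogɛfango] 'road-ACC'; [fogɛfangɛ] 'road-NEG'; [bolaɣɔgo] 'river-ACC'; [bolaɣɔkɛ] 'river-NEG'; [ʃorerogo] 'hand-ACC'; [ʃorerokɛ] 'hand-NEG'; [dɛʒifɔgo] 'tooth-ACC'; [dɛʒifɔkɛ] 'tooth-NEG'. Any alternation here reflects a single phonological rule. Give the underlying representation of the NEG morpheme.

The NEG suffix surfaces as [-gɛ] and [-kɛ], depending on the final segment of the stem.
The ACC suffix, which begins with [g], is invariant after every stem; so [g] is not altered by any rule here.
So the underlying form is /-kɛ/, and voiceless stops become voiced after a nasal.

/-kɛ/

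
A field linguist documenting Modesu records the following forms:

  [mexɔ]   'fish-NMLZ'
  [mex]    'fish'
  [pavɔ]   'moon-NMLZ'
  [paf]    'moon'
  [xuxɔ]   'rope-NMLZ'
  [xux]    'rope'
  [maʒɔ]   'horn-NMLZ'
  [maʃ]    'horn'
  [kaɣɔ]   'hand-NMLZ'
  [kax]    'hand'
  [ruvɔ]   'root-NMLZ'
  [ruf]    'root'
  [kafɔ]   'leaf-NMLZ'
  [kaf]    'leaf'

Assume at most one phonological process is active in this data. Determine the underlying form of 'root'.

The stem for 'root' ends in [v] in [ruvɔ] but [f] in [ruf].
If /f/ were underlying and a rule turned it into [v] before the NMLZ suffix, 'leaf' would also alternate; but it has [f] in both [kafɔ] and [kaf].
So /v/ is underlying, and a rule of word-final obstruent devoicing — voiced obstruents become voiceless word-finally — gives [f].
So 'root' = /ruv/.

/ruv/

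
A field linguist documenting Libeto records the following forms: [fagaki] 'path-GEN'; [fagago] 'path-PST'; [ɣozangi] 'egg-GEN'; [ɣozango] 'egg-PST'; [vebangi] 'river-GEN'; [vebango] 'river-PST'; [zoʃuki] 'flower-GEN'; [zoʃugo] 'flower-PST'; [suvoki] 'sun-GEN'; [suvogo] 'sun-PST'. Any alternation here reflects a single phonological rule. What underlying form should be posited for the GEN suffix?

The GEN morpheme has two allomorphs, [-gi] and [-ki].
The PST suffix, which begins with [g], is invariant after every stem; so [g] is not altered by any rule here.
The GEN suffix is therefore /-ki/ underlyingly, with post-nasal voicing: voiceless stops become voiced after a nasal.

/-ki/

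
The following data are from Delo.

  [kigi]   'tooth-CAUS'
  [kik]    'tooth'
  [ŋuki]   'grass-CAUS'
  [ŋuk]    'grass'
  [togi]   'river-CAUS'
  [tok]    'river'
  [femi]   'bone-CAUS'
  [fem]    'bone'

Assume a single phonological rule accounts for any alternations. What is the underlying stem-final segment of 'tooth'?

In [kigi] and [kik] the final segment of 'tooth' alternates: [g] ~ [k].
If /k/ were underlying and a rule turned it into [g] before the CAUS suffix, 'grass' would also alternate; but it has [k] in both [ŋuki] and [ŋuk].
The alternation reflects word-final obstruent devoicing: voiced obstruents become voiceless word-finally. /g/ is underlying.

/g/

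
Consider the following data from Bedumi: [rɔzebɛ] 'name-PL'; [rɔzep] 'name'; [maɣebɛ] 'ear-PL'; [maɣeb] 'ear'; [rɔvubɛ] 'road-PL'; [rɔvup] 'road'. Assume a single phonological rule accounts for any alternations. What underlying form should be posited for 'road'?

In [rɔvubɛ] and [rɔvup] the final segment of 'road' alternates: [b] ~ [p].
The stem 'ear' ([maɣebɛ], [maɣeb]) shows [b] unchanged in both environments, so [b] cannot be basic with [p] derived in isolation.
The alternation reflects intervocalic voicing: voiceless stops become voiced between vowels. /p/ is underlying.

/rɔvup/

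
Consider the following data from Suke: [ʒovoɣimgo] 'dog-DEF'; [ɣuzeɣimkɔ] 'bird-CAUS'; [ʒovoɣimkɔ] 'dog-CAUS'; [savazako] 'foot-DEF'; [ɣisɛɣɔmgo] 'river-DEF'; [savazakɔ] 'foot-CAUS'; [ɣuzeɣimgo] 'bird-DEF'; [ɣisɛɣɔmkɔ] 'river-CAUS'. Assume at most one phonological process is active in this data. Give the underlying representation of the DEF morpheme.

/-go/

The DEF suffix surfaces as [-go] and [-ko], depending on the final segment of the stem.
The CAUS suffix, which begins with [k], is invariant after every stem; so [k] is not altered by any rule here.
The DEF suffix is therefore /-go/ underlyingly, with post-vocalic devoicing: voiced stops become voiceless after a vowel.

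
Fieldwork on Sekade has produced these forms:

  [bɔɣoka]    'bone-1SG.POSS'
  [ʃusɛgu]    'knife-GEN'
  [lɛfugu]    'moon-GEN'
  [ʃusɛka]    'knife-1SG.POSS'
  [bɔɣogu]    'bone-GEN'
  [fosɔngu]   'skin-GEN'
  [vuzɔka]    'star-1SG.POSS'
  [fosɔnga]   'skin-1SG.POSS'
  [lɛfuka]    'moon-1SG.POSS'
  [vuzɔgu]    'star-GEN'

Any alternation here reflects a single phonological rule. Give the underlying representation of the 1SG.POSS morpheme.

/-ka/

The 1SG.POSS morpheme has two allomorphs, [-ga] and [-ka].
By contrast the GEN suffix keeps its initial [g] throughout — that segment must be underlying.
The 1SG.POSS suffix is therefore /-ka/ underlyingly, with post-nasal voicing: voiceless stops become voiced after a nasal.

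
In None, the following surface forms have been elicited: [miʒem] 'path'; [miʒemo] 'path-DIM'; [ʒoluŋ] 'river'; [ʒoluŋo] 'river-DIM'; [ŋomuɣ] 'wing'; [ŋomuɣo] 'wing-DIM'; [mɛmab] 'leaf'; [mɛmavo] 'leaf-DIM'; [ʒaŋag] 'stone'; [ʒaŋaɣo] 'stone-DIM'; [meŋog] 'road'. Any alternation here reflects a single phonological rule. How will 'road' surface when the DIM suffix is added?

The root 'stone' surfaces as [ʒaŋag] and [ʒaŋaɣo], with a stem-final [g] ~ [ɣ] alternation.
The stem 'wing' ([ŋomuɣ], [ŋomuɣo]) shows [ɣ] unchanged in both environments, so [ɣ] cannot be basic with [g] derived in isolation.
So /g/ is underlying, and a rule of intervocalic spirantization — voiced stops become fricatives between vowels — gives [ɣ].
The one attested form of 'road', [meŋog], shows underlying /meŋog/. Applying the same rule between vowels gives [meŋoɣo].

[meŋoɣo]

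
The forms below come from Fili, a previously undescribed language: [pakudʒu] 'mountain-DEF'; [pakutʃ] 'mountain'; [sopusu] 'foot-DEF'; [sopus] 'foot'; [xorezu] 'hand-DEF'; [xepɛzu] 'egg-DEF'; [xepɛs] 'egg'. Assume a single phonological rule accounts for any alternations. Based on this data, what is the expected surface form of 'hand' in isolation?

'egg' shows [z] ~ [s] at the end of the stem ([xepɛzu] vs [xepɛs]).
But 'foot' keeps [s] in both environments ([sopusu], [sopus]), so there is no rule changing /s/ to [z] before the DEF suffix.
Therefore /z/ is basic and [s] is derived by word-final obstruent devoicing (voiced obstruents become voiceless word-finally).
From [xorezu] the stem 'hand' is /xorez/; word-finally this yields [xores].

[xores]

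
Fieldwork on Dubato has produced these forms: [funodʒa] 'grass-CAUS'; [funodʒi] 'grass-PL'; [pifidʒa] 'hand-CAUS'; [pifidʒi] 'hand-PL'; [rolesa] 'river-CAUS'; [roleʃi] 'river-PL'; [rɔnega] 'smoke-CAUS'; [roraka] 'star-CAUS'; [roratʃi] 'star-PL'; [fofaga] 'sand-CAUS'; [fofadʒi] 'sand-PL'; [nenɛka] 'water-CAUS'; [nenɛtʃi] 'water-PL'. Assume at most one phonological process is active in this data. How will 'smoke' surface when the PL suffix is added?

'sand' shows [g] ~ [dʒ] at the end of the stem ([fofaga] vs [fofadʒi]).
The stem 'grass' ([funodʒa], [funodʒi]) shows [dʒ] unchanged in both environments, so [dʒ] cannot be basic with [g] derived before the CAUS suffix.
The alternation reflects palatalization before a front vowel: /k/, /g/ and /s/ become palato-alveolar [tʃ], [dʒ] and [ʃ] before a front vowel. /g/ is underlying.
The one attested form of 'smoke', [rɔnega], shows underlying /rɔneg/. Applying the same rule before a front vowel gives [rɔnedʒi].

[rɔnedʒi]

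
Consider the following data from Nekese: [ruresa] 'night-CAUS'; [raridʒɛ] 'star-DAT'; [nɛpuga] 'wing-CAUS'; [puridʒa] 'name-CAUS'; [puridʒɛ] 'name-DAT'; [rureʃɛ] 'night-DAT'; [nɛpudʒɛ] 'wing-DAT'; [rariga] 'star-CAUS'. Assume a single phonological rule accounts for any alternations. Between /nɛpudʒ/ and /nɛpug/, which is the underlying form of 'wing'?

'wing' shows [g] ~ [dʒ] at the end of the stem ([nɛpuga] vs [nɛpudʒɛ]).
If /dʒ/ were underlying and a rule turned it into [g] before the CAUS suffix, 'name' would also alternate; but it has [dʒ] in both [puridʒa] and [puridʒɛ].
Therefore /g/ is basic and [dʒ] is derived by palatalization before a front vowel (/g/ and /s/ become palato-alveolar [dʒ] and [ʃ] before a front vowel).

/nɛpug/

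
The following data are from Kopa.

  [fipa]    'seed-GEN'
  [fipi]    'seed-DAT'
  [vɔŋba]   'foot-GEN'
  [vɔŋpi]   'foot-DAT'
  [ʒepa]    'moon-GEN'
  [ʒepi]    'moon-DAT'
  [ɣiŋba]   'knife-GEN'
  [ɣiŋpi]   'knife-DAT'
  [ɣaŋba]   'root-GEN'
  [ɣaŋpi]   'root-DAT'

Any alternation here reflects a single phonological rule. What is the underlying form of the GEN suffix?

The GEN morpheme has two allomorphs, [-ba] and [-pa].
The DAT suffix, which begins with [p], is invariant after every stem; so [p] is not altered by any rule here.
The GEN suffix is therefore /-ba/ underlyingly, with post-vocalic devoicing: voiced stops become voiceless after a vowel.

/-ba/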